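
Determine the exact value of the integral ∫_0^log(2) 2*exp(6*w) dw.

Let u = exp(w), so du = exp(w) dw. When w = 0, u = 1; when w = log(2), u = 2.
The integral becomes 2·∫ u**5 du from 1 to 2, with antiderivative u**6/3.
Back in w: F(w) = exp(6*w)/3.
Then F(log(2)) - F(0) = (64/3) - (1/3) = 21.

21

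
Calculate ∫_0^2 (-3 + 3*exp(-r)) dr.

An antiderivative is F(r) = -3*r - 3*exp(-r).
Then F(2) - F(0) = (-6 - 3*exp(-2)) - (-3) = -3 - 3*exp(-2).

-3 - 3*exp(-2)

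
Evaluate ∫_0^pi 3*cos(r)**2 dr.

3*pi/2

Use the identity cos^2(r) = (1 + cos(2*r))/2.
An antiderivative is F(r) = 3*r/2 + 3*sin(2*r)/4.
Then F(pi) - F(0) = (3*pi/2) - (0) = 3*pi/2.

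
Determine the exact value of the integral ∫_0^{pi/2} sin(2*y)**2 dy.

pi/4

Use the identity sin^2(2*y) = (1 - cos(4*y))/2.
An antiderivative is F(y) = y/2 - sin(4*y)/8.
Then F(pi/2) - F(0) = (pi/4) - (0) = pi/4.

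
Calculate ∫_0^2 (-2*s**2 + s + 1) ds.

-4/3

By the power rule, an antiderivative is F(s) = -2*s**3/3 + s**2/2 + s.
Then F(2) - F(0) = (-4/3) - (0) = -4/3.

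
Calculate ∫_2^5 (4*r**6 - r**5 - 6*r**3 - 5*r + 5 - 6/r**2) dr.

2871639/70

By the power rule, an antiderivative is F(r) = 4*r**7/7 - r**6/6 - 3*r**4/2 - 5*r**2/2 + 5*r + 6/r.
Then F(5) - F(2) = (8623627/210) - (871/21) = 2871639/70.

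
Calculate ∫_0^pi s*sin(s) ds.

Integrate by parts once (u = s, dv = sin(s) ds).
An antiderivative is F(s) = -s*cos(s) + sin(s).
Then F(pi) - F(0) = (pi) - (0) = pi.

pi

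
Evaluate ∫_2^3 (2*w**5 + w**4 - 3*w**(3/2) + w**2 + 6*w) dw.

By the power rule, an antiderivative is F(w) = w**6/3 - 6*w**(5/2)/5 + w**5/5 + w**3/3 + 3*w**2.
Then F(3) - F(2) = (1638/5 - 54*sqrt(3)/5) - (212/5 - 24*sqrt(2)/5) = -54*sqrt(3)/5 + 24*sqrt(2)/5 + 1426/5.

-54*sqrt(3)/5 + 24*sqrt(2)/5 + 1426/5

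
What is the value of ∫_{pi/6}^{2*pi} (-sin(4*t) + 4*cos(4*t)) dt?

3/8 - sqrt(3)/2

An antiderivative is F(t) = sin(4*t) + cos(4*t)/4.
Then F(2*pi) - F(pi/6) = (1/4) - (-1/8 + sqrt(3)/2) = 3/8 - sqrt(3)/2.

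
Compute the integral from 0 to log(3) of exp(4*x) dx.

Let u = exp(x), so du = exp(x) dx. When x = 0, u = 1; when x = log(3), u = 3.
The integral becomes ∫ u**3 du from 1 to 3, with antiderivative u**4/4.
Back in x: F(x) = exp(4*x)/4.
Then F(log(3)) - F(0) = (81/4) - (1/4) = 20.

20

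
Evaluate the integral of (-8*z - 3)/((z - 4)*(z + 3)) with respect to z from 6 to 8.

-3*log(11) - 5*log(2) + 6*log(3)

Factor the denominator: z**2 - z - 12 = (z + 3)(z - 4).
Partial fractions: (-8*z - 3)/((z - 4)*(z + 3)) = -3/(z + 3) - 5/(z - 4).
An antiderivative is F(z) = -5*log(z - 4) - 3*log(z + 3).
Then F(8) - F(6) = (-3*log(11) - 10*log(2)) - (-6*log(3) - 5*log(2)) = -3*log(11) - 5*log(2) + 6*log(3).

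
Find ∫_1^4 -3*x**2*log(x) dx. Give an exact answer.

21 - 128*log(2)

Integrate by parts once (u = ln x, dv = -3*x**2 dx).
An antiderivative is F(x) = -x**3*(3*log(x) - 1)/3.
Then F(4) - F(1) = (64/3 - 128*log(2)) - (1/3) = 21 - 128*log(2).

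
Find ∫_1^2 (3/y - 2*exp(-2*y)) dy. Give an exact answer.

-exp(-2) + exp(-4) + 3*log(2)

An antiderivative is F(y) = 3*log(y) + exp(-2*y).
Then F(2) - F(1) = (exp(-4) + 3*log(2)) - (exp(-2)) = -exp(-2) + exp(-4) + 3*log(2).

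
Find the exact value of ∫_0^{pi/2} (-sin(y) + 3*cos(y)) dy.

2

An antiderivative is F(y) = 3*sin(y) + cos(y).
Then F(pi/2) - F(0) = (3) - (1) = 2.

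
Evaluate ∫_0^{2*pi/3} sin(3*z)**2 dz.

Use the identity sin^2(3*z) = (1 - cos(6*z))/2.
An antiderivative is F(z) = z/2 - sin(6*z)/12.
Then F(2*pi/3) - F(0) = (pi/3) - (0) = pi/3.

pi/3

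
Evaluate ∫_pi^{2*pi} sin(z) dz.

-2

An antiderivative is F(z) = -cos(z).
Then F(2*pi) - F(pi) = (-1) - (1) = -2.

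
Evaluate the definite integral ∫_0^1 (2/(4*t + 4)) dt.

An antiderivative is F(t) = log(4*t + 4)/2.
Then F(1) - F(0) = (3*log(2)/2) - (log(2)) = log(2)/2.

log(2)/2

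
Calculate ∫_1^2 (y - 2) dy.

By the power rule, an antiderivative is F(y) = y**2/2 - 2*y.
Then F(2) - F(1) = (-2) - (-3/2) = -1/2.

-1/2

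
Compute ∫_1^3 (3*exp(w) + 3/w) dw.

An antiderivative is F(w) = 3*exp(w) + 3*log(w).
Then F(3) - F(1) = (3*log(3) + 3*exp(3)) - (3*exp(1)) = -3*exp(1) + 3*log(3) + 3*exp(3).

-3*exp(1) + 3*log(3) + 3*exp(3)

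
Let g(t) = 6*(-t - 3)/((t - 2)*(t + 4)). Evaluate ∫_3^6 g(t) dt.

-11*log(2) - log(5) + log(7)

Factor the denominator: t**2 + 2*t - 8 = (t + 4)(t - 2).
Partial fractions: 6*(-t - 3)/((t - 2)*(t + 4)) = -1/(t + 4) - 5/(t - 2).
An antiderivative is F(t) = -5*log(t - 2) - log(t + 4).
Then F(6) - F(3) = (-11*log(2) - log(5)) - (-log(7)) = -11*log(2) - log(5) + log(7).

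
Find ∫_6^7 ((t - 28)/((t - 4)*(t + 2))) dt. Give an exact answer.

Factor the denominator: t**2 - 2*t - 8 = (t + 2)(t - 4).
Partial fractions: (t - 28)/((t - 4)*(t + 2)) = 5/(t + 2) - 4/(t - 4).
An antiderivative is F(t) = -4*log(t - 4) + 5*log(t + 2).
Then F(7) - F(6) = (6*log(3)) - (11*log(2)) = -11*log(2) + 6*log(3).

-11*log(2) + 6*log(3)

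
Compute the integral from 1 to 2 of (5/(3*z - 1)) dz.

-5*log(2)/3 + 5*log(5)/3

An antiderivative is F(z) = 5*log(3*z - 1)/3.
Then F(2) - F(1) = (5*log(5)/3) - (5*log(2)/3) = -5*log(2)/3 + 5*log(5)/3.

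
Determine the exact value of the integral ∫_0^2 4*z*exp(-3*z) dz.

4/9 - 28*exp(-6)/9

Integrate by parts once (u = z, dv = 4*exp(-3*z) dz).
An antiderivative is F(z) = (-12*z - 4)*exp(-3*z)/9.
Then F(2) - F(0) = (-28*exp(-6)/9) - (-4/9) = 4/9 - 28*exp(-6)/9.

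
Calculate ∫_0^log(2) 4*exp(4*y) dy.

15

Let u = exp(y), so du = exp(y) dy. When y = 0, u = 1; when y = log(2), u = 2.
The integral becomes 4·∫ u**3 du from 1 to 2, with antiderivative u**4.
Back in y: F(y) = exp(4*y).
Then F(log(2)) - F(0) = (16) - (1) = 15.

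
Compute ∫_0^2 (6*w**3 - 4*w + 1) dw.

18

By the power rule, an antiderivative is F(w) = 3*w**4/2 - 2*w**2 + w.
Then F(2) - F(0) = (18) - (0) = 18.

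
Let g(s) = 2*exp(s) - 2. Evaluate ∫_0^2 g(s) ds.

-6 + 2*exp(2)

An antiderivative is F(s) = -2*s + 2*exp(s).
Then F(2) - F(0) = (-4 + 2*exp(2)) - (2) = -6 + 2*exp(2).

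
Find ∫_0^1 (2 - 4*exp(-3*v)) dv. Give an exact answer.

An antiderivative is F(v) = 2*v + 4*exp(-3*v)/3.
Then F(1) - F(0) = (4*exp(-3)/3 + 2) - (4/3) = 4*exp(-3)/3 + 2/3.

4*exp(-3)/3 + 2/3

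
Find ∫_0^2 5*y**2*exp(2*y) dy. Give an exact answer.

Integrate by parts twice (u = y^2, dv = 5*exp(2*y) dy).
An antiderivative is F(y) = (10*y**2 - 10*y + 5)*exp(2*y)/4.
Then F(2) - F(0) = (25*exp(4)/4) - (5/4) = -5/4 + 25*exp(4)/4.

-5/4 + 25*exp(4)/4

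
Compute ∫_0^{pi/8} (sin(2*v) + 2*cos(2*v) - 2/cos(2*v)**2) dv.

-1/2 + sqrt(2)/4

An antiderivative is F(v) = sin(2*v) - cos(2*v)/2 - tan(2*v).
Then F(pi/8) - F(0) = (-1 + sqrt(2)/4) - (-1/2) = -1/2 + sqrt(2)/4.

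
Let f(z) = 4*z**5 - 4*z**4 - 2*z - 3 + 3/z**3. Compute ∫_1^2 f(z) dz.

By the power rule, an antiderivative is F(z) = 2*z**6/3 - 4*z**5/5 - z**2 - 3*z - 3/(2*z**2).
Then F(2) - F(1) = (803/120) - (-169/30) = 493/40.

493/40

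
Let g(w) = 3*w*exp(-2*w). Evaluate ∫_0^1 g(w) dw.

Integrate by parts once (u = w, dv = 3*exp(-2*w) dw).
An antiderivative is F(w) = (-6*w - 3)*exp(-2*w)/4.
Then F(1) - F(0) = (-9*exp(-2)/4) - (-3/4) = 3/4 - 9*exp(-2)/4.

3/4 - 9*exp(-2)/4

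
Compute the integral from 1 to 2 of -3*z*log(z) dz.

Integrate by parts once (u = ln z, dv = -3*z dz).
An antiderivative is F(z) = -3*z**2*(2*log(z) - 1)/4.
Then F(2) - F(1) = (3 - log(64)) - (3/4) = 9/4 - log(64).

9/4 - log(64)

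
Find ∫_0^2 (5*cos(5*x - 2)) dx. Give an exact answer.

Let u = 5*x - 2, so du = 5 dx. When x = 0, u = -2; when x = 2, u = 8.
The integral becomes ∫ cos(u) du from -2 to 8, with antiderivative sin(u).
Back in x: F(x) = sin(5*x - 2).
Then F(2) - F(0) = (sin(8)) - (-sin(2)) = sin(2) + sin(8).

sin(2) + sin(8)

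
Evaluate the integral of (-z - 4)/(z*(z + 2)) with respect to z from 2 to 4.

log(3/8)

Factor the denominator: z**2 + 2*z = (z + 2)z.
Partial fractions: (-z - 4)/(z*(z + 2)) = 1/(z + 2) - 2/z.
An antiderivative is F(z) = -2*log(z) + log(z + 2).
Then F(4) - F(2) = (log(3/8)) - (0) = log(3/8).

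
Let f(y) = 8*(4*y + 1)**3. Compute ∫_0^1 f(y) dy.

312

Let u = 4*y + 1, so du = 4 dy. When y = 0, u = 1; when y = 1, u = 5.
The integral becomes 2·∫ u**3 du from 1 to 5, with antiderivative u**4/2.
Back in y: F(y) = (4*y + 1)**4/2.
Then F(1) - F(0) = (625/2) - (1/2) = 312.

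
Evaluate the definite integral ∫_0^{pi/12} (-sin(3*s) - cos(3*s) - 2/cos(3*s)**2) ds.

-1

An antiderivative is F(s) = -sin(3*s)/3 + cos(3*s)/3 - 2*tan(3*s)/3.
Then F(pi/12) - F(0) = (-2/3) - (1/3) = -1.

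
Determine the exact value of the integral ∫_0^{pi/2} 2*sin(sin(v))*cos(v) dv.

2 - 2*cos(1)

Let u = sin(v), so du = cos(v) dv. When v = 0, u = 0; when v = pi/2, u = 1.
The integral becomes 2·∫ sin(u) du from 0 to 1, with antiderivative -2*cos(u).
Back in v: F(v) = -2*cos(sin(v)).
Then F(pi/2) - F(0) = (-2*cos(1)) - (-2) = 2 - 2*cos(1).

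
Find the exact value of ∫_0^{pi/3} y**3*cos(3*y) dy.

4/27 - pi**2/27

Integrate by parts 3 times (u = y^3, dv = cos(3*y) dy).
An antiderivative is F(y) = y**3*sin(3*y)/3 + y**2*cos(3*y)/3 - 2*y*sin(3*y)/9 - 2*cos(3*y)/27.
Then F(pi/3) - F(0) = (2/27 - pi**2/27) - (-2/27) = 4/27 - pi**2/27.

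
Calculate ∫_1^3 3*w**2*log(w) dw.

-26/3 + 27*log(3)

Integrate by parts once (u = ln w, dv = 3*w**2 dw).
An antiderivative is F(w) = w**3*(3*log(w) - 1)/3.
Then F(3) - F(1) = (-9 + 27*log(3)) - (-1/3) = -26/3 + 27*log(3).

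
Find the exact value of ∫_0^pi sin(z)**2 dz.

Use the identity sin^2(z) = (1 - cos(2*z))/2.
An antiderivative is F(z) = z/2 - sin(2*z)/4.
Then F(pi) - F(0) = (pi/2) - (0) = pi/2.

pi/2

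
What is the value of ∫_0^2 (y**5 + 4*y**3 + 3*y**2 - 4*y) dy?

By the power rule, an antiderivative is F(y) = y**6/6 + y**4 + y**3 - 2*y**2.
Then F(2) - F(0) = (80/3) - (0) = 80/3.

80/3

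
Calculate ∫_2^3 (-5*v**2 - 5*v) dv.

By the power rule, an antiderivative is F(v) = -5*v**3/3 - 5*v**2/2.
Then F(3) - F(2) = (-135/2) - (-70/3) = -265/6.

-265/6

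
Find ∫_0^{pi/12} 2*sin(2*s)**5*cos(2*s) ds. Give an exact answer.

1/384

Let u = sin(2*s), so du = 2*cos(2*s) ds. When s = 0, u = 0; when s = pi/12, u = 1/2.
The integral becomes ∫ u**5 du from 0 to 1/2, with antiderivative u**6/6.
Back in s: F(s) = sin(2*s)**6/6.
Then F(pi/12) - F(0) = (1/384) - (0) = 1/384.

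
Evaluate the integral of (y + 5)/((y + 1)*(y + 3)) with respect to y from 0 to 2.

Factor the denominator: y**2 + 4*y + 3 = (y + 3)(y + 1).
Partial fractions: (y + 5)/((y + 1)*(y + 3)) = -1/(y + 3) + 2/(y + 1).
An antiderivative is F(y) = 2*log(y + 1) - log(y + 3).
Then F(2) - F(0) = (log(9/5)) - (-log(3)) = log(27/5).

log(27/5)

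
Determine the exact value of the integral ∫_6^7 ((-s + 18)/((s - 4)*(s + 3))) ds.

-3*log(5) - 5*log(2) + 8*log(3)

Factor the denominator: s**2 - s - 12 = (s + 3)(s - 4).
Partial fractions: (-s + 18)/((s - 4)*(s + 3)) = -3/(s + 3) + 2/(s - 4).
An antiderivative is F(s) = 2*log(s - 4) - 3*log(s + 3).
Then F(7) - F(6) = (-3*log(5) - 3*log(2) + 2*log(3)) - (-6*log(3) + 2*log(2)) = -3*log(5) - 5*log(2) + 8*log(3).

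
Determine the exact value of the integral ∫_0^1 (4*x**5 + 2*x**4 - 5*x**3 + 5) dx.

289/60

By the power rule, an antiderivative is F(x) = 2*x**6/3 + 2*x**5/5 - 5*x**4/4 + 5*x.
Then F(1) - F(0) = (289/60) - (0) = 289/60.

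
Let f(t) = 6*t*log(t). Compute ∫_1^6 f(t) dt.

Integrate by parts once (u = ln t, dv = 6*t dt).
An antiderivative is F(t) = 3*t**2*(2*log(t) - 1)/2.
Then F(6) - F(1) = (-54 + 108*log(2) + 108*log(3)) - (-3/2) = -105/2 + 108*log(2) + 108*log(3).

-105/2 + 108*log(2) + 108*log(3)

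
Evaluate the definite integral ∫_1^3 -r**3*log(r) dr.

5 - 81*log(3)/4

Integrate by parts once (u = ln r, dv = -r**3 dr).
An antiderivative is F(r) = -r**4*(4*log(r) - 1)/16.
Then F(3) - F(1) = (81/16 - 81*log(3)/4) - (1/16) = 5 - 81*log(3)/4.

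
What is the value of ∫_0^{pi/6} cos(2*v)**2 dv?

Use the identity cos^2(2*v) = (1 + cos(4*v))/2.
An antiderivative is F(v) = v/2 + sin(4*v)/8.
Then F(pi/6) - F(0) = (sqrt(3)/16 + pi/12) - (0) = sqrt(3)/16 + pi/12.

sqrt(3)/16 + pi/12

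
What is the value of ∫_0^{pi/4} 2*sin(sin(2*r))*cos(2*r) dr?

Let u = sin(2*r), so du = 2*cos(2*r) dr. When r = 0, u = 0; when r = pi/4, u = 1.
The integral becomes ∫ sin(u) du from 0 to 1, with antiderivative -cos(u).
Back in r: F(r) = -cos(sin(2*r)).
Then F(pi/4) - F(0) = (-cos(1)) - (-1) = 1 - cos(1).

1 - cos(1)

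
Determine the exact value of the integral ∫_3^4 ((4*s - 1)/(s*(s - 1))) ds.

Factor the denominator: s**2 - s = s(s - 1).
Partial fractions: (4*s - 1)/(s*(s - 1)) = 1/s + 3/(s - 1).
An antiderivative is F(s) = log(s) + 3*log(s - 1).
Then F(4) - F(3) = (2*log(2) + 3*log(3)) - (log(24)) = log(9/2).

log(9/2)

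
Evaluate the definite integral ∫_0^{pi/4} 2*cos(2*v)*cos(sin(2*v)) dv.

Let u = sin(2*v), so du = 2*cos(2*v) dv. When v = 0, u = 0; when v = pi/4, u = 1.
The integral becomes ∫ cos(u) du from 0 to 1, with antiderivative sin(u).
Back in v: F(v) = sin(sin(2*v)).
Then F(pi/4) - F(0) = (sin(1)) - (0) = sin(1).

sin(1)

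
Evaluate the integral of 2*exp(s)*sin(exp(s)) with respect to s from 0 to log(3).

2*cos(1) - 2*cos(3)

Let u = exp(s), so du = exp(s) ds. When s = 0, u = 1; when s = log(3), u = 3.
The integral becomes 2·∫ sin(u) du from 1 to 3, with antiderivative -2*cos(u).
Back in s: F(s) = -2*cos(exp(s)).
Then F(log(3)) - F(0) = (-2*cos(3)) - (-2*cos(1)) = 2*cos(1) - 2*cos(3).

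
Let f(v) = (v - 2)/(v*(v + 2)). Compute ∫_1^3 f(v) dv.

log(25/27)

Factor the denominator: v**2 + 2*v = (v + 2)v.
Partial fractions: (v - 2)/(v*(v + 2)) = 2/(v + 2) - 1/v.
An antiderivative is F(v) = -log(v) + 2*log(v + 2).
Then F(3) - F(1) = (log(25/3)) - (log(9)) = log(25/27).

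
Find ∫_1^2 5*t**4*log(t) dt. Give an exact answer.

Integrate by parts once (u = ln t, dv = 5*t**4 dt).
An antiderivative is F(t) = t**5*(5*log(t) - 1)/5.
Then F(2) - F(1) = (-32/5 + 32*log(2)) - (-1/5) = -31/5 + 32*log(2).

-31/5 + 32*log(2)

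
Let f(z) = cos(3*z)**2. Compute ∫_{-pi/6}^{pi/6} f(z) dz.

Use the identity cos^2(3*z) = (1 + cos(6*z))/2.
An antiderivative is F(z) = z/2 + sin(6*z)/12.
Then F(pi/6) - F(-pi/6) = (pi/12) - (-pi/12) = pi/6.

pi/6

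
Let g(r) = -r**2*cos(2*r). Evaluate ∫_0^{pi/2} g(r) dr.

pi/4

Integrate by parts twice (u = r^2, dv = -cos(2*r) dr).
An antiderivative is F(r) = -r**2*sin(2*r)/2 - r*cos(2*r)/2 + sin(2*r)/4.
Then F(pi/2) - F(0) = (pi/4) - (0) = pi/4.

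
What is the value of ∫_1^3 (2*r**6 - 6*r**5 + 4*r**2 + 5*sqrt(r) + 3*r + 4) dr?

By the power rule, an antiderivative is F(r) = 2*r**7/7 - r**6 + 10*r**(3/2)/3 + 4*r**3/3 + 3*r**2/2 + 4*r.
Then F(3) - F(1) = (-597/14 + 10*sqrt(3)) - (397/42) = -1094/21 + 10*sqrt(3).

-1094/21 + 10*sqrt(3)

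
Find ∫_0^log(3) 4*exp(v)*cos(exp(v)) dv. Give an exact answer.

Let u = exp(v), so du = exp(v) dv. When v = 0, u = 1; when v = log(3), u = 3.
The integral becomes 4·∫ cos(u) du from 1 to 3, with antiderivative 4*sin(u).
Back in v: F(v) = 4*sin(exp(v)).
Then F(log(3)) - F(0) = (4*sin(3)) - (4*sin(1)) = -4*sin(1) + 4*sin(3).

-4*sin(1) + 4*sin(3)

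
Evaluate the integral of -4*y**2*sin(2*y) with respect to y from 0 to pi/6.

Integrate by parts twice (u = y^2, dv = -4*sin(2*y) dy).
An antiderivative is F(y) = 2*y**2*cos(2*y) - 2*y*sin(2*y) - cos(2*y).
Then F(pi/6) - F(0) = (-sqrt(3)*pi/6 - 1/2 + pi**2/36) - (-1) = -sqrt(3)*pi/6 + pi**2/36 + 1/2.

-sqrt(3)*pi/6 + pi**2/36 + 1/2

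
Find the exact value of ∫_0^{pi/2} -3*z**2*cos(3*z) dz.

Integrate by parts twice (u = z^2, dv = -3*cos(3*z) dz).
An antiderivative is F(z) = -z**2*sin(3*z) - 2*z*cos(3*z)/3 + 2*sin(3*z)/9.
Then F(pi/2) - F(0) = (-2/9 + pi**2/4) - (0) = -2/9 + pi**2/4.

-2/9 + pi**2/4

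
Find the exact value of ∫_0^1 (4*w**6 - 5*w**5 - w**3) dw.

-43/84

By the power rule, an antiderivative is F(w) = 4*w**7/7 - 5*w**6/6 - w**4/4.
Then F(1) - F(0) = (-43/84) - (0) = -43/84.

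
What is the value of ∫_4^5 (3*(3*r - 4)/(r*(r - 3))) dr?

-3*log(2) + 4*log(5)

Factor the denominator: r**2 - 3*r = r(r - 3).
Partial fractions: 3*(3*r - 4)/(r*(r - 3)) = 4/r + 5/(r - 3).
An antiderivative is F(r) = 4*log(r) + 5*log(r - 3).
Then F(5) - F(4) = (5*log(2) + 4*log(5)) - (8*log(2)) = -3*log(2) + 4*log(5).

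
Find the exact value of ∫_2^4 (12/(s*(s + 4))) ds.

Factor the denominator: s**2 + 4*s = (s + 4)s.
Partial fractions: 12/(s*(s + 4)) = -3/(s + 4) + 3/s.
An antiderivative is F(s) = 3*log(s) - 3*log(s + 4).
Then F(4) - F(2) = (-log(8)) - (-log(27)) = log(27/8).

log(27/8)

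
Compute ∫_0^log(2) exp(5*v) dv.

31/5

Let u = exp(v), so du = exp(v) dv. When v = 0, u = 1; when v = log(2), u = 2.
The integral becomes ∫ u**4 du from 1 to 2, with antiderivative u**5/5.
Back in v: F(v) = exp(5*v)/5.
Then F(log(2)) - F(0) = (32/5) - (1/5) = 31/5.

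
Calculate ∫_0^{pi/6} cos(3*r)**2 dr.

pi/12

Use the identity cos^2(3*r) = (1 + cos(6*r))/2.
An antiderivative is F(r) = r/2 + sin(6*r)/12.
Then F(pi/6) - F(0) = (pi/12) - (0) = pi/12.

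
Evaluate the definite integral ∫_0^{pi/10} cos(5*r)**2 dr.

pi/20

Use the identity cos^2(5*r) = (1 + cos(10*r))/2.
An antiderivative is F(r) = r/2 + sin(10*r)/20.
Then F(pi/10) - F(0) = (pi/20) - (0) = pi/20.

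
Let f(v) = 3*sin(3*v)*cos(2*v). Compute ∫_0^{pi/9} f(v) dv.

Use the identity sin(3*v)cos(2*v) = [sin(5*v) + sin(v)]/2.
An antiderivative is F(v) = -3*cos(v)/2 - 3*cos(5*v)/10.
Then F(pi/9) - F(0) = (-3*cos(pi/9)/2 + 3*sin(pi/18)/10) - (-9/5) = -3*cos(pi/9)/2 + 3*sin(pi/18)/10 + 9/5.

-3*cos(pi/9)/2 + 3*sin(pi/18)/10 + 9/5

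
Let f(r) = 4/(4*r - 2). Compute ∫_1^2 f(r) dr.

log(3)

An antiderivative is F(r) = log(4*r - 2).
Then F(2) - F(1) = (log(6)) - (log(2)) = log(3).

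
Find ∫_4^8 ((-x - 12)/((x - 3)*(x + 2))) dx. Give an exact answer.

-log(45)

Factor the denominator: x**2 - x - 6 = (x + 2)(x - 3).
Partial fractions: (-x - 12)/((x - 3)*(x + 2)) = 2/(x + 2) - 3/(x - 3).
An antiderivative is F(x) = -3*log(x - 3) + 2*log(x + 2).
Then F(8) - F(4) = (log(4/5)) - (log(36)) = -log(45).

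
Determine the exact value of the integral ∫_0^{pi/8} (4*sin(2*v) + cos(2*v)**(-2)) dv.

An antiderivative is F(v) = -2*cos(2*v) + tan(2*v)/2.
Then F(pi/8) - F(0) = (1/2 - sqrt(2)) - (-2) = 5/2 - sqrt(2).

5/2 - sqrt(2)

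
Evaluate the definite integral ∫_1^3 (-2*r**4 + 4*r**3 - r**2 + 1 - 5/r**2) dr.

By the power rule, an antiderivative is F(r) = -2*r**5/5 + r**4 - r**3/3 + r + 5/r.
Then F(3) - F(1) = (-308/15) - (94/15) = -134/5.

-134/5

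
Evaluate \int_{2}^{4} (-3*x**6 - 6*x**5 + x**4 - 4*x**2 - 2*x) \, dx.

-1143148/105

By the power rule, an antiderivative is F(x) = -3*x**7/7 - x**6 + x**5/5 - 4*x**3/3 - x**2.
Then F(4) - F(2) = (-1156496/105) - (-13348/105) = -1143148/105.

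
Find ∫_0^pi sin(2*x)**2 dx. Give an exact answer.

pi/2

Use the identity sin^2(2*x) = (1 - cos(4*x))/2.
An antiderivative is F(x) = x/2 - sin(4*x)/8.
Then F(pi) - F(0) = (pi/2) - (0) = pi/2.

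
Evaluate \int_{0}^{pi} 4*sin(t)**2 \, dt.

2*pi

Use the identity sin^2(t) = (1 - cos(2*t))/2.
An antiderivative is F(t) = 2*t - sin(2*t).
Then F(pi) - F(0) = (2*pi) - (0) = 2*pi.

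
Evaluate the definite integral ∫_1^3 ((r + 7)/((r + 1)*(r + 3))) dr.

log(32/9)

Factor the denominator: r**2 + 4*r + 3 = (r + 3)(r + 1).
Partial fractions: (r + 7)/((r + 1)*(r + 3)) = -2/(r + 3) + 3/(r + 1).
An antiderivative is F(r) = 3*log(r + 1) - 2*log(r + 3).
Then F(3) - F(1) = (log(16/9)) - (-log(2)) = log(32/9).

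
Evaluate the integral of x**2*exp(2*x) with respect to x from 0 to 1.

-1/4 + exp(2)/4

Integrate by parts twice (u = x^2, dv = exp(2*x) dx).
An antiderivative is F(x) = (2*x**2 - 2*x + 1)*exp(2*x)/4.
Then F(1) - F(0) = (exp(2)/4) - (1/4) = -1/4 + exp(2)/4.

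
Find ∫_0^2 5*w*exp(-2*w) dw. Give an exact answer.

5/4 - 25*exp(-4)/4

Integrate by parts once (u = w, dv = 5*exp(-2*w) dw).
An antiderivative is F(w) = (-10*w - 5)*exp(-2*w)/4.
Then F(2) - F(0) = (-25*exp(-4)/4) - (-5/4) = 5/4 - 25*exp(-4)/4.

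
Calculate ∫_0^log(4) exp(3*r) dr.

21

Let u = exp(r), so du = exp(r) dr. When r = 0, u = 1; when r = log(4), u = 4.
The integral becomes ∫ u**2 du from 1 to 4, with antiderivative u**3/3.
Back in r: F(r) = exp(3*r)/3.
Then F(log(4)) - F(0) = (64/3) - (1/3) = 21.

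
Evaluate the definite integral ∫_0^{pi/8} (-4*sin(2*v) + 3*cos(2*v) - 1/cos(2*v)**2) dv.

An antiderivative is F(v) = 3*sin(2*v)/2 + 2*cos(2*v) - tan(2*v)/2.
Then F(pi/8) - F(0) = (-1/2 + 7*sqrt(2)/4) - (2) = -5/2 + 7*sqrt(2)/4.

-5/2 + 7*sqrt(2)/4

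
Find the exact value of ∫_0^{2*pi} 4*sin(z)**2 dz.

4*pi

Use the identity sin^2(z) = (1 - cos(2*z))/2.
An antiderivative is F(z) = 2*z - sin(2*z).
Then F(2*pi) - F(0) = (4*pi) - (0) = 4*pi.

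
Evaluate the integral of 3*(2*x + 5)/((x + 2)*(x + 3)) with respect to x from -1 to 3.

Factor the denominator: x**2 + 5*x + 6 = (x + 3)(x + 2).
Partial fractions: 3*(2*x + 5)/((x + 2)*(x + 3)) = 3/(x + 3) + 3/(x + 2).
An antiderivative is F(x) = 3*log(x + 2) + 3*log(x + 3).
Then F(3) - F(-1) = (3*log(2) + 3*log(3) + 3*log(5)) - (log(8)) = 3*log(3) + 3*log(5).

3*log(3) + 3*log(5)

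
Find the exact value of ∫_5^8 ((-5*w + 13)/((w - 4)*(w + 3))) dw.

-4*log(11) + 10*log(2)

Factor the denominator: w**2 - w - 12 = (w + 3)(w - 4).
Partial fractions: (-5*w + 13)/((w - 4)*(w + 3)) = -4/(w + 3) - 1/(w - 4).
An antiderivative is F(w) = -log(w - 4) - 4*log(w + 3).
Then F(8) - F(5) = (-4*log(11) - 2*log(2)) - (-12*log(2)) = -4*log(11) + 10*log(2).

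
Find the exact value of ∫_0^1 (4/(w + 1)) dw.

log(16)

An antiderivative is F(w) = 4*log(w + 1).
Then F(1) - F(0) = (log(16)) - (0) = log(16).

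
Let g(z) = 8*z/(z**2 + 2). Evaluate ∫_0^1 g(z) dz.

Let u = z**2 + 2, so du = 2*z dz. When z = 0, u = 2; when z = 1, u = 3.
The integral becomes 4·∫ 1/u du from 2 to 3, with antiderivative 4*log(u).
Back in z: F(z) = 4*log(z**2 + 2).
Then F(1) - F(0) = (log(81)) - (log(16)) = log(81/16).

log(81/16)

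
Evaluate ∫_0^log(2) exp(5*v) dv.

31/5

Let u = exp(v), so du = exp(v) dv. When v = 0, u = 1; when v = log(2), u = 2.
The integral becomes ∫ u**4 du from 1 to 2, with antiderivative u**5/5.
Back in v: F(v) = exp(5*v)/5.
Then F(log(2)) - F(0) = (32/5) - (1/5) = 31/5.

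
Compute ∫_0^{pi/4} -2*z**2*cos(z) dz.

sqrt(2)*(-8*pi - pi**2 + 32)/16

Integrate by parts twice (u = z^2, dv = -2*cos(z) dz).
An antiderivative is F(z) = -2*z**2*sin(z) - 4*z*cos(z) + 4*sin(z).
Then F(pi/4) - F(0) = (sqrt(2)*(-8*pi - pi**2 + 32)/16) - (0) = sqrt(2)*(-8*pi - pi**2 + 32)/16.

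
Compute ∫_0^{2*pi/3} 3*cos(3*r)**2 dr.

Use the identity cos^2(3*r) = (1 + cos(6*r))/2.
An antiderivative is F(r) = 3*r/2 + sin(6*r)/4.
Then F(2*pi/3) - F(0) = (pi) - (0) = pi.

pi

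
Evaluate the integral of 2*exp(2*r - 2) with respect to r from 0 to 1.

Let u = 2*r - 2, so du = 2 dr. When r = 0, u = -2; when r = 1, u = 0.
The integral becomes ∫ exp(u) du from -2 to 0, with antiderivative exp(u).
Back in r: F(r) = exp(2*r - 2).
Then F(1) - F(0) = (1) - (exp(-2)) = 1 - exp(-2).

1 - exp(-2)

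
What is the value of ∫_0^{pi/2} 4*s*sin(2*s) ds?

Integrate by parts once (u = s, dv = 4*sin(2*s) ds).
An antiderivative is F(s) = -2*s*cos(2*s) + sin(2*s).
Then F(pi/2) - F(0) = (pi) - (0) = pi.

pi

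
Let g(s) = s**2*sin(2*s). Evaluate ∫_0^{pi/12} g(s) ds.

Integrate by parts twice (u = s^2, dv = sin(2*s) ds).
An antiderivative is F(s) = -s**2*cos(2*s)/2 + s*sin(2*s)/2 + cos(2*s)/4.
Then F(pi/12) - F(0) = (-sqrt(3)*pi**2/576 + pi/48 + sqrt(3)/8) - (1/4) = -1/4 - sqrt(3)*pi**2/576 + pi/48 + sqrt(3)/8.

-1/4 - sqrt(3)*pi**2/576 + pi/48 + sqrt(3)/8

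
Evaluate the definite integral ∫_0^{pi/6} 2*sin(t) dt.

2 - sqrt(3)

An antiderivative is F(t) = -2*cos(t).
Then F(pi/6) - F(0) = (-sqrt(3)) - (-2) = 2 - sqrt(3).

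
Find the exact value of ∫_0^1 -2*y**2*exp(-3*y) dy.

-4/27 + 34*exp(-3)/27

Integrate by parts twice (u = y^2, dv = -2*exp(-3*y) dy).
An antiderivative is F(y) = (18*y**2 + 12*y + 4)*exp(-3*y)/27.
Then F(1) - F(0) = (34*exp(-3)/27) - (4/27) = -4/27 + 34*exp(-3)/27.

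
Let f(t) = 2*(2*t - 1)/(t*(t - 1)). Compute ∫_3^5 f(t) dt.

Factor the denominator: t**2 - t = t(t - 1).
Partial fractions: 2*(2*t - 1)/(t*(t - 1)) = 2/t + 2/(t - 1).
An antiderivative is F(t) = 2*log(t) + 2*log(t - 1).
Then F(5) - F(3) = (4*log(2) + 2*log(5)) - (log(36)) = log(100/9).

log(100/9)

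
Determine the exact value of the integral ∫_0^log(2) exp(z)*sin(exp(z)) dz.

-cos(2) + cos(1)

Let u = exp(z), so du = exp(z) dz. When z = 0, u = 1; when z = log(2), u = 2.
The integral becomes ∫ sin(u) du from 1 to 2, with antiderivative -cos(u).
Back in z: F(z) = -cos(exp(z)).
Then F(log(2)) - F(0) = (-cos(2)) - (-cos(1)) = -cos(2) + cos(1).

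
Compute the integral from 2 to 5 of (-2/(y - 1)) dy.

An antiderivative is F(y) = -2*log(y - 1).
Then F(5) - F(2) = (-log(16)) - (0) = -log(16).

-log(16)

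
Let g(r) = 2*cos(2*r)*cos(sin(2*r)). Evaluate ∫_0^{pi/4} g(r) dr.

sin(1)

Let u = sin(2*r), so du = 2*cos(2*r) dr. When r = 0, u = 0; when r = pi/4, u = 1.
The integral becomes ∫ cos(u) du from 0 to 1, with antiderivative sin(u).
Back in r: F(r) = sin(sin(2*r)).
Then F(pi/4) - F(0) = (sin(1)) - (0) = sin(1).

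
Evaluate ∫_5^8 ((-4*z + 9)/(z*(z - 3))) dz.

-8*log(2) + 2*log(5)

Factor the denominator: z**2 - 3*z = z(z - 3).
Partial fractions: (-4*z + 9)/(z*(z - 3)) = -3/z - 1/(z - 3).
An antiderivative is F(z) = -3*log(z) - log(z - 3).
Then F(8) - F(5) = (-9*log(2) - log(5)) - (-3*log(5) - log(2)) = -8*log(2) + 2*log(5).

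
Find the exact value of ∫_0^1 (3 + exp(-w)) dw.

4 - exp(-1)

An antiderivative is F(w) = 3*w - exp(-w).
Then F(1) - F(0) = (3 - exp(-1)) - (-1) = 4 - exp(-1).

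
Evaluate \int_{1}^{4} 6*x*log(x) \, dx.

-45/2 + 96*log(2)

Integrate by parts once (u = ln x, dv = 6*x dx).
An antiderivative is F(x) = 3*x**2*(2*log(x) - 1)/2.
Then F(4) - F(1) = (-24 + 96*log(2)) - (-3/2) = -45/2 + 96*log(2).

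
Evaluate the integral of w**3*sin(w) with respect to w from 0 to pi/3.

Integrate by parts 3 times (u = w^3, dv = sin(w) dw).
An antiderivative is F(w) = -w**3*cos(w) + 3*w**2*sin(w) + 6*w*cos(w) - 6*sin(w).
Then F(pi/3) - F(0) = (-3*sqrt(3) - pi**3/54 + sqrt(3)*pi**2/6 + pi) - (0) = -3*sqrt(3) - pi**3/54 + sqrt(3)*pi**2/6 + pi.

-3*sqrt(3) - pi**3/54 + sqrt(3)*pi**2/6 + pi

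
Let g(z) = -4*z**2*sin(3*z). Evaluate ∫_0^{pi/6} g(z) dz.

8/27 - 4*pi/27

Integrate by parts twice (u = z^2, dv = -4*sin(3*z) dz).
An antiderivative is F(z) = 4*z**2*cos(3*z)/3 - 8*z*sin(3*z)/9 - 8*cos(3*z)/27.
Then F(pi/6) - F(0) = (-4*pi/27) - (-8/27) = 8/27 - 4*pi/27.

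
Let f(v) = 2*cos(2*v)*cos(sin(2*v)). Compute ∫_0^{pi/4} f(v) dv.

sin(1)

Let u = sin(2*v), so du = 2*cos(2*v) dv. When v = 0, u = 0; when v = pi/4, u = 1.
The integral becomes ∫ cos(u) du from 0 to 1, with antiderivative sin(u).
Back in v: F(v) = sin(sin(2*v)).
Then F(pi/4) - F(0) = (sin(1)) - (0) = sin(1).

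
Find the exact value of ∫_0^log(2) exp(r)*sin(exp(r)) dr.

Let u = exp(r), so du = exp(r) dr. When r = 0, u = 1; when r = log(2), u = 2.
The integral becomes ∫ sin(u) du from 1 to 2, with antiderivative -cos(u).
Back in r: F(r) = -cos(exp(r)).
Then F(log(2)) - F(0) = (-cos(2)) - (-cos(1)) = -cos(2) + cos(1).

-cos(2) + cos(1)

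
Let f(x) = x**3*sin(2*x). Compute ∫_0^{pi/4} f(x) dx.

Integrate by parts 3 times (u = x^3, dv = sin(2*x) dx).
An antiderivative is F(x) = -x**3*cos(2*x)/2 + 3*x**2*sin(2*x)/4 + 3*x*cos(2*x)/4 - 3*sin(2*x)/8.
Then F(pi/4) - F(0) = (-3/8 + 3*pi**2/64) - (0) = -3/8 + 3*pi**2/64.

-3/8 + 3*pi**2/64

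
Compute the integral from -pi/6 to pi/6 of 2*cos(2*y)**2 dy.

Use the identity cos^2(2*y) = (1 + cos(4*y))/2.
An antiderivative is F(y) = y + sin(4*y)/4.
Then F(pi/6) - F(-pi/6) = (sqrt(3)/8 + pi/6) - (-pi/6 - sqrt(3)/8) = sqrt(3)/4 + pi/3.

sqrt(3)/4 + pi/3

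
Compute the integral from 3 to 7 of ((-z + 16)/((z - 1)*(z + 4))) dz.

-4*log(11) + 3*log(3) + 4*log(7)

Factor the denominator: z**2 + 3*z - 4 = (z + 4)(z - 1).
Partial fractions: (-z + 16)/((z - 1)*(z + 4)) = -4/(z + 4) + 3/(z - 1).
An antiderivative is F(z) = 3*log(z - 1) - 4*log(z + 4).
Then F(7) - F(3) = (-4*log(11) + 3*log(2) + 3*log(3)) - (-4*log(7) + 3*log(2)) = -4*log(11) + 3*log(3) + 4*log(7).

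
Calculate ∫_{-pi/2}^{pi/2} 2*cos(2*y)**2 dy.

pi

Use the identity cos^2(2*y) = (1 + cos(4*y))/2.
An antiderivative is F(y) = y + sin(4*y)/4.
Then F(pi/2) - F(-pi/2) = (pi/2) - (-pi/2) = pi.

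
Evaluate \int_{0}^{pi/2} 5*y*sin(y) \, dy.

Integrate by parts once (u = y, dv = 5*sin(y) dy).
An antiderivative is F(y) = -5*y*cos(y) + 5*sin(y).
Then F(pi/2) - F(0) = (5) - (0) = 5.

5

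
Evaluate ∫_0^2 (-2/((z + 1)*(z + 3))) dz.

log(5/9)

Factor the denominator: z**2 + 4*z + 3 = (z + 3)(z + 1).
Partial fractions: -2/((z + 1)*(z + 3)) = 1/(z + 3) - 1/(z + 1).
An antiderivative is F(z) = -log(z + 1) + log(z + 3).
Then F(2) - F(0) = (log(5/3)) - (log(3)) = log(5/9).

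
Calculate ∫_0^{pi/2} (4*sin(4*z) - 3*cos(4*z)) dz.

An antiderivative is F(z) = -3*sin(4*z)/4 - cos(4*z).
Then F(pi/2) - F(0) = (-1) - (-1) = 0.

0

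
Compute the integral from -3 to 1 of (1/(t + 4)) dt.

log(5)

An antiderivative is F(t) = log(t + 4).
Then F(1) - F(-3) = (log(5)) - (0) = log(5).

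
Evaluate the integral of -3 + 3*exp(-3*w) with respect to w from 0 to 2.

An antiderivative is F(w) = -3*w - exp(-3*w).
Then F(2) - F(0) = (-6 - exp(-6)) - (-1) = -5 - exp(-6).

-5 - exp(-6)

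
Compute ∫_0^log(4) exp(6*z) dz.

Let u = exp(z), so du = exp(z) dz. When z = 0, u = 1; when z = log(4), u = 4.
The integral becomes ∫ u**5 du from 1 to 4, with antiderivative u**6/6.
Back in z: F(z) = exp(6*z)/6.
Then F(log(4)) - F(0) = (2048/3) - (1/6) = 1365/2.

1365/2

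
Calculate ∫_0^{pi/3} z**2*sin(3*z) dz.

-4/27 + pi**2/27

Integrate by parts twice (u = z^2, dv = sin(3*z) dz).
An antiderivative is F(z) = -z**2*cos(3*z)/3 + 2*z*sin(3*z)/9 + 2*cos(3*z)/27.
Then F(pi/3) - F(0) = (-2/27 + pi**2/27) - (2/27) = -4/27 + pi**2/27.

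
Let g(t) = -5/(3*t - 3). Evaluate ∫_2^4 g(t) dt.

An antiderivative is F(t) = -5*log(3*t - 3)/3.
Then F(4) - F(2) = (-10*log(3)/3) - (-5*log(3)/3) = -5*log(3)/3.

-5*log(3)/3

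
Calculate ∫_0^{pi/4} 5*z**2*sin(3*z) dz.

-10/27 - 5*sqrt(2)/27 + 5*sqrt(2)*pi/36 + 5*sqrt(2)*pi**2/96

Integrate by parts twice (u = z^2, dv = 5*sin(3*z) dz).
An antiderivative is F(z) = -5*z**2*cos(3*z)/3 + 10*z*sin(3*z)/9 + 10*cos(3*z)/27.
Then F(pi/4) - F(0) = (5*sqrt(2)*(-32 + 24*pi + 9*pi**2)/864) - (10/27) = -10/27 - 5*sqrt(2)/27 + 5*sqrt(2)*pi/36 + 5*sqrt(2)*pi**2/96.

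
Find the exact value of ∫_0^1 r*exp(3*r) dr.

Integrate by parts once (u = r, dv = exp(3*r) dr).
An antiderivative is F(r) = (3*r - 1)*exp(3*r)/9.
Then F(1) - F(0) = (2*exp(3)/9) - (-1/9) = 1/9 + 2*exp(3)/9.

1/9 + 2*exp(3)/9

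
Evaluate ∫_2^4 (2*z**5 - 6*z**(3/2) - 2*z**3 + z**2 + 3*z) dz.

By the power rule, an antiderivative is F(z) = z**6/3 - 12*z**(5/2)/5 - z**4/2 + z**3/3 + 3*z**2/2.
Then F(4) - F(2) = (18088/15) - (22 - 48*sqrt(2)/5) = 48*sqrt(2)/5 + 17758/15.

48*sqrt(2)/5 + 17758/15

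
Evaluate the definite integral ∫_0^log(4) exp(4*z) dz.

Let u = exp(z), so du = exp(z) dz. When z = 0, u = 1; when z = log(4), u = 4.
The integral becomes ∫ u**3 du from 1 to 4, with antiderivative u**4/4.
Back in z: F(z) = exp(4*z)/4.
Then F(log(4)) - F(0) = (64) - (1/4) = 255/4.

255/4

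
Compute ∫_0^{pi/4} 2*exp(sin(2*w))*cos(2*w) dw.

Let u = sin(2*w), so du = 2*cos(2*w) dw. When w = 0, u = 0; when w = pi/4, u = 1.
The integral becomes ∫ exp(u) du from 0 to 1, with antiderivative exp(u).
Back in w: F(w) = exp(sin(2*w)).
Then F(pi/4) - F(0) = (E) - (1) = -1 + E.

-1 + E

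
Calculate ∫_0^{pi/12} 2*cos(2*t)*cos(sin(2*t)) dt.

Let u = sin(2*t), so du = 2*cos(2*t) dt. When t = 0, u = 0; when t = pi/12, u = 1/2.
The integral becomes ∫ cos(u) du from 0 to 1/2, with antiderivative sin(u).
Back in t: F(t) = sin(sin(2*t)).
Then F(pi/12) - F(0) = (sin(1/2)) - (0) = sin(1/2).

sin(1/2)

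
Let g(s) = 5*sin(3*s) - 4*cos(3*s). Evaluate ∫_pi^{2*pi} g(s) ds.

An antiderivative is F(s) = -4*sin(3*s)/3 - 5*cos(3*s)/3.
Then F(2*pi) - F(pi) = (-5/3) - (5/3) = -10/3.

-10/3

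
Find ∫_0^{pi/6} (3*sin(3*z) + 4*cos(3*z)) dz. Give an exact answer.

An antiderivative is F(z) = 4*sin(3*z)/3 - cos(3*z).
Then F(pi/6) - F(0) = (4/3) - (-1) = 7/3.

7/3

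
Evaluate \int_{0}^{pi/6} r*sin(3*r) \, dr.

Integrate by parts once (u = r, dv = sin(3*r) dr).
An antiderivative is F(r) = -r*cos(3*r)/3 + sin(3*r)/9.
Then F(pi/6) - F(0) = (1/9) - (0) = 1/9.

1/9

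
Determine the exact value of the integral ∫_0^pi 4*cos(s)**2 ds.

2*pi

Use the identity cos^2(s) = (1 + cos(2*s))/2.
An antiderivative is F(s) = 2*s + sin(2*s).
Then F(pi) - F(0) = (2*pi) - (0) = 2*pi.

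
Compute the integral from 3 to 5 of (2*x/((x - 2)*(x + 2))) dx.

Factor the denominator: x**2 - 4 = (x + 2)(x - 2).
Partial fractions: 2*x/((x - 2)*(x + 2)) = 1/(x + 2) + 1/(x - 2).
An antiderivative is F(x) = log(x - 2) + log(x + 2).
Then F(5) - F(3) = (log(21)) - (log(5)) = log(21/5).

log(21/5)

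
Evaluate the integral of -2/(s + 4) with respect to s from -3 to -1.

An antiderivative is F(s) = -2*log(s + 4).
Then F(-1) - F(-3) = (-log(9)) - (0) = -log(9).

-log(9)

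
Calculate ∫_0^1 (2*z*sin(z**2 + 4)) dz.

Let u = z**2 + 4, so du = 2*z dz. When z = 0, u = 4; when z = 1, u = 5.
The integral becomes ∫ sin(u) du from 4 to 5, with antiderivative -cos(u).
Back in z: F(z) = -cos(z**2 + 4).
Then F(1) - F(0) = (-cos(5)) - (-cos(4)) = cos(4) - cos(5).

cos(4) - cos(5)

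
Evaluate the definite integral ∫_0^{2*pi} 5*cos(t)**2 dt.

Use the identity cos^2(t) = (1 + cos(2*t))/2.
An antiderivative is F(t) = 5*t/2 + 5*sin(2*t)/4.
Then F(2*pi) - F(0) = (5*pi) - (0) = 5*pi.

5*pi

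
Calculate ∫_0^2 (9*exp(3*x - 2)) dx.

-(3 - 3*exp(6))*exp(-2)

Let u = 3*x - 2, so du = 3 dx. When x = 0, u = -2; when x = 2, u = 4.
The integral becomes 3·∫ exp(u) du from -2 to 4, with antiderivative 3*exp(u).
Back in x: F(x) = 3*exp(3*x - 2).
Then F(2) - F(0) = (3*exp(4)) - (3*exp(-2)) = -(3 - 3*exp(6))*exp(-2).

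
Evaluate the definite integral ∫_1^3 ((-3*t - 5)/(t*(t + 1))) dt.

-5*log(3) + 2*log(2)

Factor the denominator: t**2 + t = (t + 1)t.
Partial fractions: (-3*t - 5)/(t*(t + 1)) = 2/(t + 1) - 5/t.
An antiderivative is F(t) = -5*log(t) + 2*log(t + 1).
Then F(3) - F(1) = (-5*log(3) + 4*log(2)) - (log(4)) = -5*log(3) + 2*log(2).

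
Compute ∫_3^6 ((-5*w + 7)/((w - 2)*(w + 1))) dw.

Factor the denominator: w**2 - w - 2 = (w + 1)(w - 2).
Partial fractions: (-5*w + 7)/((w - 2)*(w + 1)) = -4/(w + 1) - 1/(w - 2).
An antiderivative is F(w) = -log(w - 2) - 4*log(w + 1).
Then F(6) - F(3) = (-4*log(7) - 2*log(2)) - (-8*log(2)) = -4*log(7) + 6*log(2).

-4*log(7) + 6*log(2)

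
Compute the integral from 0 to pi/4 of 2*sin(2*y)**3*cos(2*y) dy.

1/4

Let u = sin(2*y), so du = 2*cos(2*y) dy. When y = 0, u = 0; when y = pi/4, u = 1.
The integral becomes ∫ u**3 du from 0 to 1, with antiderivative u**4/4.
Back in y: F(y) = sin(2*y)**4/4.
Then F(pi/4) - F(0) = (1/4) - (0) = 1/4.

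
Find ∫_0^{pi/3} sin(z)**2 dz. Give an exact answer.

Use the identity sin^2(z) = (1 - cos(2*z))/2.
An antiderivative is F(z) = z/2 - sin(2*z)/4.
Then F(pi/3) - F(0) = (-sqrt(3)/8 + pi/6) - (0) = -sqrt(3)/8 + pi/6.

-sqrt(3)/8 + pi/6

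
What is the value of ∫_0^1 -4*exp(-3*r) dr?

-4/3 + 4*exp(-3)/3

An antiderivative is F(r) = 4*exp(-3*r)/3.
Then F(1) - F(0) = (4*exp(-3)/3) - (4/3) = -4/3 + 4*exp(-3)/3.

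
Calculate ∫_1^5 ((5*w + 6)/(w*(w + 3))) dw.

3*log(2) + 2*log(5)

Factor the denominator: w**2 + 3*w = (w + 3)w.
Partial fractions: (5*w + 6)/(w*(w + 3)) = 3/(w + 3) + 2/w.
An antiderivative is F(w) = 2*log(w) + 3*log(w + 3).
Then F(5) - F(1) = (2*log(5) + 9*log(2)) - (log(64)) = 3*log(2) + 2*log(5).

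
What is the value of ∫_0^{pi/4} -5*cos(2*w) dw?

-5/2

An antiderivative is F(w) = -5*sin(2*w)/2.
Then F(pi/4) - F(0) = (-5/2) - (0) = -5/2.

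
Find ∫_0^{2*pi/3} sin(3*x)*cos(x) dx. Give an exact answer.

9/16

Use the identity sin(3*x)cos(x) = [sin(4*x) + sin(2*x)]/2.
An antiderivative is F(x) = -cos(2*x)/4 - cos(4*x)/8.
Then F(2*pi/3) - F(0) = (3/16) - (-3/8) = 9/16.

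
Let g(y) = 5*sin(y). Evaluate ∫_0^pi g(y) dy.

10

An antiderivative is F(y) = -5*cos(y).
Then F(pi) - F(0) = (5) - (-5) = 10.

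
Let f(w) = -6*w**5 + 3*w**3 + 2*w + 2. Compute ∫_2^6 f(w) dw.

-45592

By the power rule, an antiderivative is F(w) = -w**6 + 3*w**4/4 + w**2 + 2*w.
Then F(6) - F(2) = (-45636) - (-44) = -45592.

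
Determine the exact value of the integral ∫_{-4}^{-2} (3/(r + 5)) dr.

log(27)

An antiderivative is F(r) = 3*log(r + 5).
Then F(-2) - F(-4) = (log(27)) - (0) = log(27).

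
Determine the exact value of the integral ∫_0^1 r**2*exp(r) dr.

-2 + E

Integrate by parts twice (u = r^2, dv = exp(r) dr).
An antiderivative is F(r) = (r**2 - 2*r + 2)*exp(r).
Then F(1) - F(0) = (E) - (2) = -2 + E.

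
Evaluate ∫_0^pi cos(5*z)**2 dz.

pi/2

Use the identity cos^2(5*z) = (1 + cos(10*z))/2.
An antiderivative is F(z) = z/2 + sin(10*z)/20.
Then F(pi) - F(0) = (pi/2) - (0) = pi/2.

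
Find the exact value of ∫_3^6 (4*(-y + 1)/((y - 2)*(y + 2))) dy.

-11*log(2) + 3*log(5)

Factor the denominator: y**2 - 4 = (y + 2)(y - 2).
Partial fractions: 4*(-y + 1)/((y - 2)*(y + 2)) = -3/(y + 2) - 1/(y - 2).
An antiderivative is F(y) = -log(y - 2) - 3*log(y + 2).
Then F(6) - F(3) = (-11*log(2)) - (-3*log(5)) = -11*log(2) + 3*log(5).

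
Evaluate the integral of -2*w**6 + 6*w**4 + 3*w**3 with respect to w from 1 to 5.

By the power rule, an antiderivative is F(w) = -2*w**7/7 + 6*w**5/5 + 3*w**4/4.
Then F(5) - F(1) = (-506875/28) - (233/140) = -633652/35.

-633652/35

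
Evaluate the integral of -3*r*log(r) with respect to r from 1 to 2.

Integrate by parts once (u = ln r, dv = -3*r dr).
An antiderivative is F(r) = -3*r**2*(2*log(r) - 1)/4.
Then F(2) - F(1) = (3 - log(64)) - (3/4) = 9/4 - log(64).

9/4 - log(64)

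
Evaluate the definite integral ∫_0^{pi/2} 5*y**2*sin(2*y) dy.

Integrate by parts twice (u = y^2, dv = 5*sin(2*y) dy).
An antiderivative is F(y) = -5*y**2*cos(2*y)/2 + 5*y*sin(2*y)/2 + 5*cos(2*y)/4.
Then F(pi/2) - F(0) = (-5/4 + 5*pi**2/8) - (5/4) = -5/2 + 5*pi**2/8.

-5/2 + 5*pi**2/8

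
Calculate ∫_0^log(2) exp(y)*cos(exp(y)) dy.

Let u = exp(y), so du = exp(y) dy. When y = 0, u = 1; when y = log(2), u = 2.
The integral becomes ∫ cos(u) du from 1 to 2, with antiderivative sin(u).
Back in y: F(y) = sin(exp(y)).
Then F(log(2)) - F(0) = (sin(2)) - (sin(1)) = -sin(1) + sin(2).

-sin(1) + sin(2)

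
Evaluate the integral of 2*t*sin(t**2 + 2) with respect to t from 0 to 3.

cos(2) - cos(11)

Let u = t**2 + 2, so du = 2*t dt. When t = 0, u = 2; when t = 3, u = 11.
The integral becomes ∫ sin(u) du from 2 to 11, with antiderivative -cos(u).
Back in t: F(t) = -cos(t**2 + 2).
Then F(3) - F(0) = (-cos(11)) - (-cos(2)) = cos(2) - cos(11).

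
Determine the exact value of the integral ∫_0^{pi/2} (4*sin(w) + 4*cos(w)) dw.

An antiderivative is F(w) = 4*sin(w) - 4*cos(w).
Then F(pi/2) - F(0) = (4) - (-4) = 8.

8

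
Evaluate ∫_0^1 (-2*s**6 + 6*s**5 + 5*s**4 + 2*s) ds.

By the power rule, an antiderivative is F(s) = -2*s**7/7 + s**6 + s**5 + s**2.
Then F(1) - F(0) = (19/7) - (0) = 19/7.

19/7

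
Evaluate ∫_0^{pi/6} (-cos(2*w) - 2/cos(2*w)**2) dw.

An antiderivative is F(w) = -sin(2*w)/2 - tan(2*w).
Then F(pi/6) - F(0) = (-5*sqrt(3)/4) - (0) = -5*sqrt(3)/4.

-5*sqrt(3)/4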